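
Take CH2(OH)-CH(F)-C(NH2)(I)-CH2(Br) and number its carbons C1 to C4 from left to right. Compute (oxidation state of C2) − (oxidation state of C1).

C2: 2C, 1H, 1F → 0 − 1 + 1 = 0
C1: 1C, 2H, 1O → 0 − 2 + 1 = -1
Difference: 0 − (-1) = +1.

+1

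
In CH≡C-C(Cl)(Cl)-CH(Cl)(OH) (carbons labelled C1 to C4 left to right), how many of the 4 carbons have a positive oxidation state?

2

Tallying each carbon's bonds:
C1: 3C, 1H → 0 − 1 = -1
C2: 4C → 0 = 0
C3: 2C, 2Cl → 0 + 2 = +2
C4: 1C, 1H, 1O, 1Cl → 0 − 1 + 1 + 1 = +1
2 carbons (C3, C4) meet the condition.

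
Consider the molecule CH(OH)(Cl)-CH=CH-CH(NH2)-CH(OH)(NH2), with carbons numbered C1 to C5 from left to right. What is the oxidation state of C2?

Assign +1 per bond to O/N/halogen, −1 per bond to H or an electropositive element, and 0 per bond to carbon.
C2 has one bond to C (0), a double bond to C (2×0 = 0), one bond to H (-1).
Oxidation state = 0 + 0 − 1 = -1.

-1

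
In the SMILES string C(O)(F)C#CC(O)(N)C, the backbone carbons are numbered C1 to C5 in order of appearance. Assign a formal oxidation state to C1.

+1

C1 has one bond to C (0), one bond to O (+1), one bond to F (+1), one bond to H (-1).
Oxidation state = 0 + 1 + 1 − 1 = +1.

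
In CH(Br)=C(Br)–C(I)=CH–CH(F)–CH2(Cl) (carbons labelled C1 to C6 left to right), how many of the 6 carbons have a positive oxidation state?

Tallying each carbon's bonds:
C1: 2C, 1H, 1Br → 0 − 1 + 1 = 0
C2: 3C, 1Br → 0 + 1 = +1
C3: 3C, 1I → 0 + 1 = +1
C4: 3C, 1H → 0 − 1 = -1
C5: 2C, 1H, 1F → 0 − 1 + 1 = 0
C6: 1C, 2H, 1Cl → 0 − 2 + 1 = -1
2 carbons (C2, C3) meet the condition.

2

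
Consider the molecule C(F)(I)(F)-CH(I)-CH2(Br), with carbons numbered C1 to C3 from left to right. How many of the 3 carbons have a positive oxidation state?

Tallying each carbon's bonds:
C1: 1C, 2F, 1I → 0 + 2 + 1 = +3
C2: 2C, 1H, 1I → 0 − 1 + 1 = 0
C3: 1C, 2H, 1Br → 0 − 2 + 1 = -1
1 carbon (C1) meets the condition.

1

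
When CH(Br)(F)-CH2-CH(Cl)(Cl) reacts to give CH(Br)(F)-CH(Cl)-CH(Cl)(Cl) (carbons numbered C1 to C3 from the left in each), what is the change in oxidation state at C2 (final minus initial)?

+2

Before: C2 has 2 bonds to C, 2 bonds to H → oxidation state -2.
After: C2 has 2 bonds to C, 1 bond to H, 1 bond to Cl → oxidation state 0.
Δ = 0 − (-2) = +2, so this is an oxidation at C2.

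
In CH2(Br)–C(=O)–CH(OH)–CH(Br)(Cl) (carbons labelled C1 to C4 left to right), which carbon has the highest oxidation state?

Count +1 for every bond to an atom more electronegative than carbon and −1 for every bond to one less electronegative; C–C bonds are 0. Tallying each carbon:
C1: 1C, 2H, 1Br → 0 − 2 + 1 = -1
C2: 2C, 2O → 0 + 2 = +2
C3: 2C, 1H, 1O → 0 − 1 + 1 = 0
C4: 1C, 1H, 1Cl, 1Br → 0 − 1 + 1 + 1 = +1
The most oxidised carbon is C2 at +2.

C2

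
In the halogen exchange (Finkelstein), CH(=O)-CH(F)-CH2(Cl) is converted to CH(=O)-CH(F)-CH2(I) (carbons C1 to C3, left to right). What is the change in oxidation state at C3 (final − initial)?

0

Before: C3 has 1 bond to C, 2 bonds to H, 1 bond to Cl → oxidation state -1.
After: C3 has 1 bond to C, 2 bonds to H, 1 bond to I → oxidation state -1.
Δ = -1 − (-1) = 0, so no net redox change at C3.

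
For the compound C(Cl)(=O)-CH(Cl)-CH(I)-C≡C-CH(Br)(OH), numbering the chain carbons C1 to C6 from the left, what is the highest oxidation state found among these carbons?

+3

Count +1 for every bond to an atom more electronegative than carbon and −1 for every bond to one less electronegative; C–C bonds are 0. Tallying each carbon:
C1: 1C, 2O, 1Cl → 0 + 2 + 1 = +3
C2: 2C, 1H, 1Cl → 0 − 1 + 1 = 0
C3: 2C, 1H, 1I → 0 − 1 + 1 = 0
C4: 4C → 0 = 0
C5: 4C → 0 = 0
C6: 1C, 1H, 1O, 1Br → 0 − 1 + 1 + 1 = +1
The highest value is +3.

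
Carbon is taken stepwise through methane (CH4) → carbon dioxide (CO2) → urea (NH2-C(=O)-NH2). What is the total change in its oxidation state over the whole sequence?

Carbon oxidation states along the series — methane: -4, carbon dioxide: +4, urea: +4.
Net change = +4 − (-4) = +8.

+8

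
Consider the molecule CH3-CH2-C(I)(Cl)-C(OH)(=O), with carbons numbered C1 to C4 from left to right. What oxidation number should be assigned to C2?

C2 has one bond to C (0), one bond to C (0), one bond to H (-1), one bond to H (-1).
Oxidation state = 0 + 0 − 1 − 1 = -2.

-2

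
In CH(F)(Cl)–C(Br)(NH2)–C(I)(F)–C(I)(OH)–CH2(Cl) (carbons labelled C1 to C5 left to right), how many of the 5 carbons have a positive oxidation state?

4

Count +1 for every bond to an atom more electronegative than carbon and −1 for every bond to one less electronegative; C–C bonds are 0. Tallying each carbon:
C1: 1C, 1H, 1F, 1Cl → 0 − 1 + 1 + 1 = +1
C2: 2C, 1N, 1Br → 0 + 1 + 1 = +2
C3: 2C, 1F, 1I → 0 + 1 + 1 = +2
C4: 2C, 1O, 1I → 0 + 1 + 1 = +2
C5: 1C, 2H, 1Cl → 0 − 2 + 1 = -1
4 carbons (C1, C2, C3, C4) meet the condition.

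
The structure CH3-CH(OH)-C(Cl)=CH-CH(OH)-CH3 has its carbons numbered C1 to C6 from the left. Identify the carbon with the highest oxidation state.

C3

Tallying each carbon's bonds:
C1: 1C, 3H → 0 − 3 = -3
C2: 2C, 1H, 1O → 0 − 1 + 1 = 0
C3: 3C, 1Cl → 0 + 1 = +1
C4: 3C, 1H → 0 − 1 = -1
C5: 2C, 1H, 1O → 0 − 1 + 1 = 0
C6: 1C, 3H → 0 − 3 = -3
The most oxidised carbon is C3 at +1.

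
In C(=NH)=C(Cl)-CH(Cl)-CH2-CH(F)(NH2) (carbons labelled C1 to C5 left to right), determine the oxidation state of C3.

0

Assign +1 per bond to O/N/halogen, −1 per bond to H or an electropositive element, and 0 per bond to carbon.
C3 has one bond to C (0), one bond to C (0), one bond to H (-1), one bond to Cl (+1).
Oxidation state = 0 + 0 − 1 + 1 = 0.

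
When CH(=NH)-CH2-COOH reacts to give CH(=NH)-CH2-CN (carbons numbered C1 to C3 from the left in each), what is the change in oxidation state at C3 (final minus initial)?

0

Before: C3 has 1 bond to C, 3 bonds to O → oxidation state +3.
After: C3 has 1 bond to C, 3 bonds to N → oxidation state +3.
Δ = +3 − (+3) = 0, so no net redox change at C3.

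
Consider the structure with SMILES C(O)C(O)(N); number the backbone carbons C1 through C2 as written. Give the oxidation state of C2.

+1

Assign +1 per bond to O/N/halogen, −1 per bond to H or an electropositive element, and 0 per bond to carbon.
C2 has one bond to C (0), one bond to O (+1), one bond to N (+1), one bond to H (-1).
Oxidation state = 0 + 1 + 1 − 1 = +1.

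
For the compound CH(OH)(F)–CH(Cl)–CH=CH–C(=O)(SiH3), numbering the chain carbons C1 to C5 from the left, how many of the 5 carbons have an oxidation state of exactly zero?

1

Bonds to more-electronegative neighbours contribute +1 each, bonds to H or metals contribute −1 each, and C–C bonds contribute 0. Tallying each carbon:
C1: 1C, 1H, 1O, 1F → 0 − 1 + 1 + 1 = +1
C2: 2C, 1H, 1Cl → 0 − 1 + 1 = 0
C3: 3C, 1H → 0 − 1 = -1
C4: 3C, 1H → 0 − 1 = -1
C5: 1C, 2O, 1Si → 0 + 2 − 1 = +1
1 carbon (C2) meets the condition.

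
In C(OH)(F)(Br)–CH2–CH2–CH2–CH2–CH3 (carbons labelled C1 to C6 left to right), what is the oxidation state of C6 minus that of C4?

-1

C6: 1C, 3H → 0 − 3 = -3
C4: 2C, 2H → 0 − 2 = -2
Difference: -3 − (-2) = -1.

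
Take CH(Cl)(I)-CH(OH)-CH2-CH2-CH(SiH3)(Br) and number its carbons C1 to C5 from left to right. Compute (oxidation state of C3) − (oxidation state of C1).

C3: 2C, 2H → 0 − 2 = -2
C1: 1C, 1H, 1Cl, 1I → 0 − 1 + 1 + 1 = +1
Difference: -2 − (+1) = -3.

-3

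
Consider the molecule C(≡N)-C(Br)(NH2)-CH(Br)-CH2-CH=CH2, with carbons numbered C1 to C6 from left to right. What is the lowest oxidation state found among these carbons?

-2

Count +1 for every bond to an atom more electronegative than carbon and −1 for every bond to one less electronegative; C–C bonds are 0. Tallying each carbon:
C1: 1C, 3N → 0 + 3 = +3
C2: 2C, 1N, 1Br → 0 + 1 + 1 = +2
C3: 2C, 1H, 1Br → 0 − 1 + 1 = 0
C4: 2C, 2H → 0 − 2 = -2
C5: 3C, 1H → 0 − 1 = -1
C6: 2C, 2H → 0 − 2 = -2
The lowest value is -2.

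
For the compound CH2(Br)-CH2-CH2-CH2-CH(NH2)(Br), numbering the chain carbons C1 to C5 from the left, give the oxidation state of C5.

+1

C5 has one bond to C (0), one bond to H (-1), one bond to N (+1), one bond to Br (+1).
Oxidation state = 0 − 1 + 1 + 1 = +1.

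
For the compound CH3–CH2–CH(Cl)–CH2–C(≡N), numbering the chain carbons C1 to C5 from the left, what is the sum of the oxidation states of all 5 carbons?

-4

Tallying each carbon's bonds:
C1: 1C, 3H → 0 − 3 = -3
C2: 2C, 2H → 0 − 2 = -2
C3: 2C, 1H, 1Cl → 0 − 1 + 1 = 0
C4: 2C, 2H → 0 − 2 = -2
C5: 1C, 3N → 0 + 3 = +3
Sum = -3 − 2 + 0 − 2 + 3 = -4.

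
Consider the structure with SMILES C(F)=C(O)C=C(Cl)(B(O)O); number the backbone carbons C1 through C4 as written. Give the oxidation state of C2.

Assign +1 per bond to O/N/halogen, −1 per bond to H or an electropositive element, and 0 per bond to carbon.
C2 has a double bond to C (2×0 = 0), one bond to C (0), one bond to O (+1).
Oxidation state = 0 + 0 + 1 = +1.

+1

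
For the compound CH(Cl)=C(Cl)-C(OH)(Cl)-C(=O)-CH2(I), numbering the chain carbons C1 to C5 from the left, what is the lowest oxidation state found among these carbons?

-1

Each bond to a more electronegative atom (O, N, halogen) counts +1, each bond to a less electronegative atom (H, metal, B, Si) counts −1, and each C–C bond counts 0. Tallying each carbon:
C1: 2C, 1H, 1Cl → 0 − 1 + 1 = 0
C2: 3C, 1Cl → 0 + 1 = +1
C3: 2C, 1O, 1Cl → 0 + 1 + 1 = +2
C4: 2C, 2O → 0 + 2 = +2
C5: 1C, 2H, 1I → 0 − 2 + 1 = -1
The lowest value is -1.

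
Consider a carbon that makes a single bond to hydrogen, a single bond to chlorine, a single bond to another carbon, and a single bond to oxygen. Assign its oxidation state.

+1

Assign +1 per bond to O/N/halogen, −1 per bond to H or an electropositive element, and 0 per bond to carbon.
The carbon has one bond to C (0), one bond to O (+1), one bond to H (-1), one bond to Cl (+1).
Oxidation state = 0 + 1 − 1 + 1 = +1.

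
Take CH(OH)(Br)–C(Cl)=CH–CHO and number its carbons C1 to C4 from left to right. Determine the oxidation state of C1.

+1

C1 has one bond to C (0), one bond to O (+1), one bond to Br (+1), one bond to H (-1).
Oxidation state = 0 + 1 + 1 − 1 = +1.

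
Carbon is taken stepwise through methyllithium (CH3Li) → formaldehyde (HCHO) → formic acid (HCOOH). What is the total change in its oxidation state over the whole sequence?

Carbon oxidation states along the series — methyllithium: -4, formaldehyde: 0, formic acid: +2.
Net change = +2 − (-4) = +6.

+6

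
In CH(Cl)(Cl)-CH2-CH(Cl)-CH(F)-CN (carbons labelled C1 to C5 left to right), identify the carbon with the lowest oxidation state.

Each bond to a more electronegative atom (O, N, halogen) counts +1, each bond to a less electronegative atom (H, metal, B, Si) counts −1, and each C–C bond counts 0. Tallying each carbon:
C1: 1C, 1H, 2Cl → 0 − 1 + 2 = +1
C2: 2C, 2H → 0 − 2 = -2
C3: 2C, 1H, 1Cl → 0 − 1 + 1 = 0
C4: 2C, 1H, 1F → 0 − 1 + 1 = 0
C5: 1C, 3N → 0 + 3 = +3
The most reduced carbon is C2 at -2.

C2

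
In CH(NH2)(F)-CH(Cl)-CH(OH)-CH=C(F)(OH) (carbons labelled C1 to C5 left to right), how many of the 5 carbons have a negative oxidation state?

1

Tallying each carbon's bonds:
C1: 1C, 1H, 1N, 1F → 0 − 1 + 1 + 1 = +1
C2: 2C, 1H, 1Cl → 0 − 1 + 1 = 0
C3: 2C, 1H, 1O → 0 − 1 + 1 = 0
C4: 3C, 1H → 0 − 1 = -1
C5: 2C, 1O, 1F → 0 + 1 + 1 = +2
1 carbon (C4) meets the condition.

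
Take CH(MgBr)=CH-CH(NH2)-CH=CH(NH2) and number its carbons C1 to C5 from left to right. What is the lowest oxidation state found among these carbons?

Assign +1 per bond to O/N/halogen, −1 per bond to H or an electropositive element, and 0 per bond to carbon. Tallying each carbon:
C1: 2C, 1H, 1Mg → 0 − 1 − 1 = -2
C2: 3C, 1H → 0 − 1 = -1
C3: 2C, 1H, 1N → 0 − 1 + 1 = 0
C4: 3C, 1H → 0 − 1 = -1
C5: 2C, 1H, 1N → 0 − 1 + 1 = 0
The lowest value is -2.

-2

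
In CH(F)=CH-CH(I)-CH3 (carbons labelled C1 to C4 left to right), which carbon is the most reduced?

Assign +1 per bond to O/N/halogen, −1 per bond to H or an electropositive element, and 0 per bond to carbon. Tallying each carbon:
C1: 2C, 1H, 1F → 0 − 1 + 1 = 0
C2: 3C, 1H → 0 − 1 = -1
C3: 2C, 1H, 1I → 0 − 1 + 1 = 0
C4: 1C, 3H → 0 − 3 = -3
The most reduced carbon is C4 at -3.

C4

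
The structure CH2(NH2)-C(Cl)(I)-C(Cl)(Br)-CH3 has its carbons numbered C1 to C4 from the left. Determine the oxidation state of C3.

+2

Count +1 for every bond to an atom more electronegative than carbon and −1 for every bond to one less electronegative; C–C bonds are 0.
C3 has one bond to C (0), one bond to C (0), one bond to Cl (+1), one bond to Br (+1).
Oxidation state = 0 + 0 + 1 + 1 = +2.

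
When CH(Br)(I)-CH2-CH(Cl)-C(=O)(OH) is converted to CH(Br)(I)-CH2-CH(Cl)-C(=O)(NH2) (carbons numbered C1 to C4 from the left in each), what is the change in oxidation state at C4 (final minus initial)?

Before: C4 has 1 bond to C, 3 bonds to O → oxidation state +3.
After: C4 has 1 bond to C, 2 bonds to O, 1 bond to N → oxidation state +3.
Δ = +3 − (+3) = 0, so no net redox change at C4.

0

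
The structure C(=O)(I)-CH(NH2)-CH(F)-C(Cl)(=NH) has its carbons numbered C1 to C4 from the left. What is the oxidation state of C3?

0

Assign +1 per bond to O/N/halogen, −1 per bond to H or an electropositive element, and 0 per bond to carbon.
C3 has one bond to C (0), one bond to C (0), one bond to F (+1), one bond to H (-1).
Oxidation state = 0 + 0 + 1 − 1 = 0.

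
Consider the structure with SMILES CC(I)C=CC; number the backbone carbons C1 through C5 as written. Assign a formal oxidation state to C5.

-3

C5 has one bond to C (0), one bond to H (-1), one bond to H (-1), one bond to H (-1).
Oxidation state = 0 − 1 − 1 − 1 = -3.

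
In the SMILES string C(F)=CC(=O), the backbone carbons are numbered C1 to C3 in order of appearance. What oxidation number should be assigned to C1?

0

Bonds to more-electronegative neighbours contribute +1 each, bonds to H or metals contribute −1 each, and C–C bonds contribute 0.
C1 has a double bond to C (2×0 = 0), one bond to F (+1), one bond to H (-1).
Oxidation state = 0 + 1 − 1 = 0.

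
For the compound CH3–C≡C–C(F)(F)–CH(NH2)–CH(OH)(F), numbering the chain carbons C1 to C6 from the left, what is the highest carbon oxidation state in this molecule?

Bonds to more-electronegative neighbours contribute +1 each, bonds to H or metals contribute −1 each, and C–C bonds contribute 0. Tallying each carbon:
C1: 1C, 3H → 0 − 3 = -3
C2: 4C → 0 = 0
C3: 4C → 0 = 0
C4: 2C, 2F → 0 + 2 = +2
C5: 2C, 1H, 1N → 0 − 1 + 1 = 0
C6: 1C, 1H, 1O, 1F → 0 − 1 + 1 + 1 = +1
The highest value is +2.

+2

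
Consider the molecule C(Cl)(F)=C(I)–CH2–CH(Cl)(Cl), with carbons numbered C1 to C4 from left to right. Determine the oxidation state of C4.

+1

Count +1 for every bond to an atom more electronegative than carbon and −1 for every bond to one less electronegative; C–C bonds are 0.
C4 has one bond to C (0), one bond to Cl (+1), one bond to Cl (+1), one bond to H (-1).
Oxidation state = 0 + 1 + 1 − 1 = +1.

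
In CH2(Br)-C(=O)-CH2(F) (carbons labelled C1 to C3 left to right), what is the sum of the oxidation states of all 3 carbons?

0

Count +1 for every bond to an atom more electronegative than carbon and −1 for every bond to one less electronegative; C–C bonds are 0. Tallying each carbon:
C1: 1C, 2H, 1Br → 0 − 2 + 1 = -1
C2: 2C, 2O → 0 + 2 = +2
C3: 1C, 2H, 1F → 0 − 2 + 1 = -1
Sum = -1 + 2 − 1 = 0.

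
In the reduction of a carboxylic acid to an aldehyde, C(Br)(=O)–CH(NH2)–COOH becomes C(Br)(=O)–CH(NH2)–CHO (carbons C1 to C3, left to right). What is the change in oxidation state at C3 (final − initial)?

-2

Before: C3 has 1 bond to C, 3 bonds to O → oxidation state +3.
After: C3 has 1 bond to C, 1 bond to H, 2 bonds to O → oxidation state +1.
Δ = +1 − (+3) = -2, so this is a reduction at C3.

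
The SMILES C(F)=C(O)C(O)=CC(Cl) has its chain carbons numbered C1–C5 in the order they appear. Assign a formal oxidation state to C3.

+1

C3 has one bond to C (0), a double bond to C (2×0 = 0), one bond to O (+1).
Oxidation state = 0 + 0 + 1 = +1.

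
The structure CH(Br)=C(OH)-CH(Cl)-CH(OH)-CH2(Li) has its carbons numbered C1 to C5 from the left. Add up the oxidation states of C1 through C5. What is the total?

Bonds to more-electronegative neighbours contribute +1 each, bonds to H or metals contribute −1 each, and C–C bonds contribute 0. Tallying each carbon:
C1: 2C, 1H, 1Br → 0 − 1 + 1 = 0
C2: 3C, 1O → 0 + 1 = +1
C3: 2C, 1H, 1Cl → 0 − 1 + 1 = 0
C4: 2C, 1H, 1O → 0 − 1 + 1 = 0
C5: 1C, 2H, 1Li → 0 − 2 − 1 = -3
Sum = 0 + 1 + 0 + 0 − 3 = -2.

-2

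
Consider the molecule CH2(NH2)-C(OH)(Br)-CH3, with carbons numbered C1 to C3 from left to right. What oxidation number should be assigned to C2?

Assign +1 per bond to O/N/halogen, −1 per bond to H or an electropositive element, and 0 per bond to carbon.
C2 has one bond to C (0), one bond to C (0), one bond to O (+1), one bond to Br (+1).
Oxidation state = 0 + 0 + 1 + 1 = +2.

+2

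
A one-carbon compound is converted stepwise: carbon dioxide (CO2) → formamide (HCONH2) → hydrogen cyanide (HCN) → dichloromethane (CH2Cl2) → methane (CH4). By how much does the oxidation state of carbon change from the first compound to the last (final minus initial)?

Carbon oxidation states along the series — carbon dioxide: +4, formamide: +2, hydrogen cyanide: +2, dichloromethane: 0, methane: -4.
Net change = -4 − (+4) = -8.

-8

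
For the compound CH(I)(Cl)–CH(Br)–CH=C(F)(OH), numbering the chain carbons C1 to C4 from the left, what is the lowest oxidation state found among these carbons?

Tallying each carbon's bonds:
C1: 1C, 1H, 1Cl, 1I → 0 − 1 + 1 + 1 = +1
C2: 2C, 1H, 1Br → 0 − 1 + 1 = 0
C3: 3C, 1H → 0 − 1 = -1
C4: 2C, 1O, 1F → 0 + 1 + 1 = +2
The lowest value is -1.

-1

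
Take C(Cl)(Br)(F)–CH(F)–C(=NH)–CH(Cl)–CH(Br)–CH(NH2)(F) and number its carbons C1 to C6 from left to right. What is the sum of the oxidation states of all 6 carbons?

+6

Assign +1 per bond to O/N/halogen, −1 per bond to H or an electropositive element, and 0 per bond to carbon. Tallying each carbon:
C1: 1C, 1F, 1Cl, 1Br → 0 + 1 + 1 + 1 = +3
C2: 2C, 1H, 1F → 0 − 1 + 1 = 0
C3: 2C, 2N → 0 + 2 = +2
C4: 2C, 1H, 1Cl → 0 − 1 + 1 = 0
C5: 2C, 1H, 1Br → 0 − 1 + 1 = 0
C6: 1C, 1H, 1N, 1F → 0 − 1 + 1 + 1 = +1
Sum = +3 + 0 + 2 + 0 + 0 + 1 = +6.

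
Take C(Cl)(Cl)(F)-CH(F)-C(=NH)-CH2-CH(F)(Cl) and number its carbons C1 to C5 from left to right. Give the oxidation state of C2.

0

Assign +1 per bond to O/N/halogen, −1 per bond to H or an electropositive element, and 0 per bond to carbon.
C2 has one bond to C (0), one bond to C (0), one bond to H (-1), one bond to F (+1).
Oxidation state = 0 + 0 − 1 + 1 = 0.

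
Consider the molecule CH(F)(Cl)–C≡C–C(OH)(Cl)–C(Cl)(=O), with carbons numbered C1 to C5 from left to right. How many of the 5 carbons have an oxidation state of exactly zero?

Bonds to more-electronegative neighbours contribute +1 each, bonds to H or metals contribute −1 each, and C–C bonds contribute 0. Tallying each carbon:
C1: 1C, 1H, 1F, 1Cl → 0 − 1 + 1 + 1 = +1
C2: 4C → 0 = 0
C3: 4C → 0 = 0
C4: 2C, 1O, 1Cl → 0 + 1 + 1 = +2
C5: 1C, 2O, 1Cl → 0 + 2 + 1 = +3
2 carbons (C2, C3) meet the condition.

2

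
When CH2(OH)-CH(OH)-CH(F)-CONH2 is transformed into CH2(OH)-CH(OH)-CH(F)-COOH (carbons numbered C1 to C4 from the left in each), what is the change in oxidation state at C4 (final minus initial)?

0

Before: C4 has 1 bond to C, 2 bonds to O, 1 bond to N → oxidation state +3.
After: C4 has 1 bond to C, 3 bonds to O → oxidation state +3.
Δ = +3 − (+3) = 0, so no net redox change at C4.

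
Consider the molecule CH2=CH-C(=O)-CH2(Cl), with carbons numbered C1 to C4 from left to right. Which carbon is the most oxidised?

C3

Bonds to more-electronegative neighbours contribute +1 each, bonds to H or metals contribute −1 each, and C–C bonds contribute 0. Tallying each carbon:
C1: 2C, 2H → 0 − 2 = -2
C2: 3C, 1H → 0 − 1 = -1
C3: 2C, 2O → 0 + 2 = +2
C4: 1C, 2H, 1Cl → 0 − 2 + 1 = -1
The most oxidised carbon is C3 at +2.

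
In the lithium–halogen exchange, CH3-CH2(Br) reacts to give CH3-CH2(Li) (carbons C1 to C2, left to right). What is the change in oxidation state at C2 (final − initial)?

Before: C2 has 1 bond to C, 2 bonds to H, 1 bond to Br → oxidation state -1.
After: C2 has 1 bond to C, 2 bonds to H, 1 bond to Li → oxidation state -3.
Δ = -3 − (-1) = -2, so this is a reduction at C2.

-2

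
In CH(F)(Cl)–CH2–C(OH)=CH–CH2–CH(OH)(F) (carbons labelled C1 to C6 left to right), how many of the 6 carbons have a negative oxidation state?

3

Assign +1 per bond to O/N/halogen, −1 per bond to H or an electropositive element, and 0 per bond to carbon. Tallying each carbon:
C1: 1C, 1H, 1F, 1Cl → 0 − 1 + 1 + 1 = +1
C2: 2C, 2H → 0 − 2 = -2
C3: 3C, 1O → 0 + 1 = +1
C4: 3C, 1H → 0 − 1 = -1
C5: 2C, 2H → 0 − 2 = -2
C6: 1C, 1H, 1O, 1F → 0 − 1 + 1 + 1 = +1
3 carbons (C2, C4, C5) meet the condition.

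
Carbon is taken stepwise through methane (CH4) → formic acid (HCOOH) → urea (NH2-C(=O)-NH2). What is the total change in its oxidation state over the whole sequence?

+8

Carbon oxidation states along the series — methane: -4, formic acid: +2, urea: +4.
Net change = +4 − (-4) = +8.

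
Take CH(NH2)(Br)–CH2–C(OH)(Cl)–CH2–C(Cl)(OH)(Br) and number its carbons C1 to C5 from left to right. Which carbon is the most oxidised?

C5

Count +1 for every bond to an atom more electronegative than carbon and −1 for every bond to one less electronegative; C–C bonds are 0. Tallying each carbon:
C1: 1C, 1H, 1N, 1Br → 0 − 1 + 1 + 1 = +1
C2: 2C, 2H → 0 − 2 = -2
C3: 2C, 1O, 1Cl → 0 + 1 + 1 = +2
C4: 2C, 2H → 0 − 2 = -2
C5: 1C, 1O, 1Cl, 1Br → 0 + 1 + 1 + 1 = +3
The most oxidised carbon is C5 at +3.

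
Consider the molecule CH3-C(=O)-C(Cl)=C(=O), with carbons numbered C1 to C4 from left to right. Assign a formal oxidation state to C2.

+2

Assign +1 per bond to O/N/halogen, −1 per bond to H or an electropositive element, and 0 per bond to carbon.
C2 has one bond to C (0), one bond to C (0), a double bond to O (2×+1 = +2).
Oxidation state = 0 + 0 + 2 = +2.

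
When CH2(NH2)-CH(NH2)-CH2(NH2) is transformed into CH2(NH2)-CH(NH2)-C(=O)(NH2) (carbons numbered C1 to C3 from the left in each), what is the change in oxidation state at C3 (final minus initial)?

Before: C3 has 1 bond to C, 2 bonds to H, 1 bond to N → oxidation state -1.
After: C3 has 1 bond to C, 2 bonds to O, 1 bond to N → oxidation state +3.
Δ = +3 − (-1) = +4, so this is an oxidation at C3.

+4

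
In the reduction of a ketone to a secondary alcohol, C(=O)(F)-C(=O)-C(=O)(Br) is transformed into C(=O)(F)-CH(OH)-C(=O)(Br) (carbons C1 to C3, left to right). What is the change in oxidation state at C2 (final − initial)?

Before: C2 has 2 bonds to C, 2 bonds to O → oxidation state +2.
After: C2 has 2 bonds to C, 1 bond to H, 1 bond to O → oxidation state 0.
Δ = 0 − (+2) = -2, so this is a reduction at C2.

-2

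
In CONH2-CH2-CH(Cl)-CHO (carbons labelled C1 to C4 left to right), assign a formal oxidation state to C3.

0

Count +1 for every bond to an atom more electronegative than carbon and −1 for every bond to one less electronegative; C–C bonds are 0.
C3 has one bond to C (0), one bond to C (0), one bond to H (-1), one bond to Cl (+1).
Oxidation state = 0 + 0 − 1 + 1 = 0.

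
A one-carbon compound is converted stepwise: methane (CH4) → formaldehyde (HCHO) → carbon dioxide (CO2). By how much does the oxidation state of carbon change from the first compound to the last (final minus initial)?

+8

Carbon oxidation states along the series — methane: -4, formaldehyde: 0, carbon dioxide: +4.
Net change = +4 − (-4) = +8.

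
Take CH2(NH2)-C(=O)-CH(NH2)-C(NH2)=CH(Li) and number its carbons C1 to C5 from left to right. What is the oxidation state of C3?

Bonds to more-electronegative neighbours contribute +1 each, bonds to H or metals contribute −1 each, and C–C bonds contribute 0.
C3 has one bond to C (0), one bond to C (0), one bond to N (+1), one bond to H (-1).
Oxidation state = 0 + 0 + 1 − 1 = 0.

0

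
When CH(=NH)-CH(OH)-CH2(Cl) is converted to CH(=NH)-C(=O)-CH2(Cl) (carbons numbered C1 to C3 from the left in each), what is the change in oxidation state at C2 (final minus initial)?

Before: C2 has 2 bonds to C, 1 bond to H, 1 bond to O → oxidation state 0.
After: C2 has 2 bonds to C, 2 bonds to O → oxidation state +2.
Δ = +2 − (0) = +2, so this is an oxidation at C2.

+2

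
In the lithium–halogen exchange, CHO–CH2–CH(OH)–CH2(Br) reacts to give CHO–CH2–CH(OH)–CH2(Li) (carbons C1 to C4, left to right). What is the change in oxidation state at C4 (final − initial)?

-2

Before: C4 has 1 bond to C, 2 bonds to H, 1 bond to Br → oxidation state -1.
After: C4 has 1 bond to C, 2 bonds to H, 1 bond to Li → oxidation state -3.
Δ = -3 − (-1) = -2, so this is a reduction at C4.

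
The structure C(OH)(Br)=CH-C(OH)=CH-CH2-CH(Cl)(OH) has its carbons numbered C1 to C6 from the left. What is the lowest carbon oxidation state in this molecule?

-2

Tallying each carbon's bonds:
C1: 2C, 1O, 1Br → 0 + 1 + 1 = +2
C2: 3C, 1H → 0 − 1 = -1
C3: 3C, 1O → 0 + 1 = +1
C4: 3C, 1H → 0 − 1 = -1
C5: 2C, 2H → 0 − 2 = -2
C6: 1C, 1H, 1O, 1Cl → 0 − 1 + 1 + 1 = +1
The lowest value is -2.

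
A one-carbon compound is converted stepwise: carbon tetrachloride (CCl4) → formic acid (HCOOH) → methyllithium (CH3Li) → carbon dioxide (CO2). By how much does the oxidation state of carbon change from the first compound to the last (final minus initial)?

0

Carbon oxidation states along the series — carbon tetrachloride: +4, formic acid: +2, methyllithium: -4, carbon dioxide: +4.
Net change = +4 − (+4) = 0.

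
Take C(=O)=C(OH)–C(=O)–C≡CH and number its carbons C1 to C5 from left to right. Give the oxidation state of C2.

+1

C2 has a double bond to C (2×0 = 0), one bond to C (0), one bond to O (+1).
Oxidation state = 0 + 0 + 1 = +1.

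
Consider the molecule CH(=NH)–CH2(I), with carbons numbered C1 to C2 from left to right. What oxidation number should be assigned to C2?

-1

C2 has one bond to C (0), one bond to I (+1), one bond to H (-1), one bond to H (-1).
Oxidation state = 0 + 1 − 1 − 1 = -1.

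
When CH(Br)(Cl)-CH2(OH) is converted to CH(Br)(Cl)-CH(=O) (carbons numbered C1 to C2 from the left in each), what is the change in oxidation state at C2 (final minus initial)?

+2

Before: C2 has 1 bond to C, 2 bonds to H, 1 bond to O → oxidation state -1.
After: C2 has 1 bond to C, 1 bond to H, 2 bonds to O → oxidation state +1.
Δ = +1 − (-1) = +2, so this is an oxidation at C2.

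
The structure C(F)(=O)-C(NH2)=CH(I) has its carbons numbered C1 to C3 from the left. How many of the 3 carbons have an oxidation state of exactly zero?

1

Assign +1 per bond to O/N/halogen, −1 per bond to H or an electropositive element, and 0 per bond to carbon. Tallying each carbon:
C1: 1C, 2O, 1F → 0 + 2 + 1 = +3
C2: 3C, 1N → 0 + 1 = +1
C3: 2C, 1H, 1I → 0 − 1 + 1 = 0
1 carbon (C3) meets the condition.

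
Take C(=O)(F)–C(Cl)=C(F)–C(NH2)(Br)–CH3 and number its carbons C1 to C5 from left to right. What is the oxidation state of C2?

+1

C2 has one bond to C (0), a double bond to C (2×0 = 0), one bond to Cl (+1).
Oxidation state = 0 + 0 + 1 = +1.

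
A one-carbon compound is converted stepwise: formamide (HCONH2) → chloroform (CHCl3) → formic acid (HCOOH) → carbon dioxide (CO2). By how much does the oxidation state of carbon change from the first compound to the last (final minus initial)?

+2

Carbon oxidation states along the series — formamide: +2, chloroform: +2, formic acid: +2, carbon dioxide: +4.
Net change = +4 − (+2) = +2.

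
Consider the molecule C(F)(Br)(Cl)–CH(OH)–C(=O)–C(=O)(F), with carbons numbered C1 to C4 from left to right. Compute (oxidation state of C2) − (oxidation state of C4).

C2: 2C, 1H, 1O → 0 − 1 + 1 = 0
C4: 1C, 2O, 1F → 0 + 2 + 1 = +3
Difference: 0 − (+3) = -3.

-3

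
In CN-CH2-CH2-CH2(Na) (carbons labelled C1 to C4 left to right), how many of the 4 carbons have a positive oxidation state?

Count +1 for every bond to an atom more electronegative than carbon and −1 for every bond to one less electronegative; C–C bonds are 0. Tallying each carbon:
C1: 1C, 3N → 0 + 3 = +3
C2: 2C, 2H → 0 − 2 = -2
C3: 2C, 2H → 0 − 2 = -2
C4: 1C, 2H, 1Na → 0 − 2 − 1 = -3
1 carbon (C1) meets the condition.

1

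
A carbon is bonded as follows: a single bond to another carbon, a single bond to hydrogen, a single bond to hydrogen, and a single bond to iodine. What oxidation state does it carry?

-1

The carbon has one bond to C (0), one bond to I (+1), one bond to H (-1), one bond to H (-1).
Oxidation state = 0 + 1 − 1 − 1 = -1.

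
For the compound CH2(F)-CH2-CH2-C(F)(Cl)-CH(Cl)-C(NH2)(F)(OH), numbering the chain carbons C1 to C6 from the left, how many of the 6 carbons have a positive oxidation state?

Tallying each carbon's bonds:
C1: 1C, 2H, 1F → 0 − 2 + 1 = -1
C2: 2C, 2H → 0 − 2 = -2
C3: 2C, 2H → 0 − 2 = -2
C4: 2C, 1F, 1Cl → 0 + 1 + 1 = +2
C5: 2C, 1H, 1Cl → 0 − 1 + 1 = 0
C6: 1C, 1O, 1N, 1F → 0 + 1 + 1 + 1 = +3
2 carbons (C4, C6) meet the condition.

2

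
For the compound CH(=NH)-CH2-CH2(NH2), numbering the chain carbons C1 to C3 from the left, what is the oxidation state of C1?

+1

Count +1 for every bond to an atom more electronegative than carbon and −1 for every bond to one less electronegative; C–C bonds are 0.
C1 has one bond to C (0), a double bond to N (2×+1 = +2), one bond to H (-1).
Oxidation state = 0 + 2 − 1 = +1.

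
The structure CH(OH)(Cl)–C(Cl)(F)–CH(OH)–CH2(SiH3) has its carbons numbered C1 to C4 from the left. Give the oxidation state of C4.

-3

Bonds to more-electronegative neighbours contribute +1 each, bonds to H or metals contribute −1 each, and C–C bonds contribute 0.
C4 has one bond to C (0), one bond to H (-1), one bond to Si (-1), one bond to H (-1).
Oxidation state = 0 − 1 − 1 − 1 = -3.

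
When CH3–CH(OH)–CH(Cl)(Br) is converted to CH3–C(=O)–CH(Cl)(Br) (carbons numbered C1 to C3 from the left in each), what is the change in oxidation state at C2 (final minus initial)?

Before: C2 has 2 bonds to C, 1 bond to H, 1 bond to O → oxidation state 0.
After: C2 has 2 bonds to C, 2 bonds to O → oxidation state +2.
Δ = +2 − (0) = +2, so this is an oxidation at C2.

+2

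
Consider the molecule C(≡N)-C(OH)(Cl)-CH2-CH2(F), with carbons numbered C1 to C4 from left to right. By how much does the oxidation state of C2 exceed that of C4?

+3

C2: 2C, 1O, 1Cl → 0 + 1 + 1 = +2
C4: 1C, 2H, 1F → 0 − 2 + 1 = -1
Difference: +2 − (-1) = +3.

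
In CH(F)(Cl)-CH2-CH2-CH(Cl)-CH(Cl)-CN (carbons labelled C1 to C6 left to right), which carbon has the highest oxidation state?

Tallying each carbon's bonds:
C1: 1C, 1H, 1F, 1Cl → 0 − 1 + 1 + 1 = +1
C2: 2C, 2H → 0 − 2 = -2
C3: 2C, 2H → 0 − 2 = -2
C4: 2C, 1H, 1Cl → 0 − 1 + 1 = 0
C5: 2C, 1H, 1Cl → 0 − 1 + 1 = 0
C6: 1C, 3N → 0 + 3 = +3
The most oxidised carbon is C6 at +3.

C6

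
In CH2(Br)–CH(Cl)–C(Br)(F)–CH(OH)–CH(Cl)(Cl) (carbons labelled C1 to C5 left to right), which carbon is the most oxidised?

C3

Bonds to more-electronegative neighbours contribute +1 each, bonds to H or metals contribute −1 each, and C–C bonds contribute 0. Tallying each carbon:
C1: 1C, 2H, 1Br → 0 − 2 + 1 = -1
C2: 2C, 1H, 1Cl → 0 − 1 + 1 = 0
C3: 2C, 1F, 1Br → 0 + 1 + 1 = +2
C4: 2C, 1H, 1O → 0 − 1 + 1 = 0
C5: 1C, 1H, 2Cl → 0 − 1 + 2 = +1
The most oxidised carbon is C3 at +2.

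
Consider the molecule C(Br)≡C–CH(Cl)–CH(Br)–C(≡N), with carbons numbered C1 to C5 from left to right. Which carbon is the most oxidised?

Tallying each carbon's bonds:
C1: 3C, 1Br → 0 + 1 = +1
C2: 4C → 0 = 0
C3: 2C, 1H, 1Cl → 0 − 1 + 1 = 0
C4: 2C, 1H, 1Br → 0 − 1 + 1 = 0
C5: 1C, 3N → 0 + 3 = +3
The most oxidised carbon is C5 at +3.

C5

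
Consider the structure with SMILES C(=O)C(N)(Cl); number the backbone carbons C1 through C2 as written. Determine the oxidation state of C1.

Bonds to more-electronegative neighbours contribute +1 each, bonds to H or metals contribute −1 each, and C–C bonds contribute 0.
C1 has one bond to C (0), a double bond to O (2×+1 = +2), one bond to H (-1).
Oxidation state = 0 + 2 − 1 = +1.

+1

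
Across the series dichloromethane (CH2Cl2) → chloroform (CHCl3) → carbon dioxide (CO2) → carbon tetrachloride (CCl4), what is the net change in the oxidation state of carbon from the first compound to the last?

+4

Carbon oxidation states along the series — dichloromethane: 0, chloroform: +2, carbon dioxide: +4, carbon tetrachloride: +4.
Net change = +4 − (0) = +4.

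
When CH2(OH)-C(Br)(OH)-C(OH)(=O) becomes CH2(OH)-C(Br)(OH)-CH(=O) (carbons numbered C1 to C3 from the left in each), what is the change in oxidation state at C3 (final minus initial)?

Before: C3 has 1 bond to C, 3 bonds to O → oxidation state +3.
After: C3 has 1 bond to C, 1 bond to H, 2 bonds to O → oxidation state +1.
Δ = +1 − (+3) = -2, so this is a reduction at C3.

-2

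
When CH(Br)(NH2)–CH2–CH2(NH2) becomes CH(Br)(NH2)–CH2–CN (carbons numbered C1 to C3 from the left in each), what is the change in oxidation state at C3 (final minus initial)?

Before: C3 has 1 bond to C, 2 bonds to H, 1 bond to N → oxidation state -1.
After: C3 has 1 bond to C, 3 bonds to N → oxidation state +3.
Δ = +3 − (-1) = +4, so this is an oxidation at C3.

+4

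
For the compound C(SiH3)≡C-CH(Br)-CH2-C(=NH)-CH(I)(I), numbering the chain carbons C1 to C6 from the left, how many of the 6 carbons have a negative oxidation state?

Tallying each carbon's bonds:
C1: 3C, 1Si → 0 − 1 = -1
C2: 4C → 0 = 0
C3: 2C, 1H, 1Br → 0 − 1 + 1 = 0
C4: 2C, 2H → 0 − 2 = -2
C5: 2C, 2N → 0 + 2 = +2
C6: 1C, 1H, 2I → 0 − 1 + 2 = +1
2 carbons (C1, C4) meet the condition.

2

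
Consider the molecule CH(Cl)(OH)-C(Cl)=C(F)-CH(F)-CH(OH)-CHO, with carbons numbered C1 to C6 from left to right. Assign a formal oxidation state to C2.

C2 has one bond to C (0), a double bond to C (2×0 = 0), one bond to Cl (+1).
Oxidation state = 0 + 0 + 1 = +1.

+1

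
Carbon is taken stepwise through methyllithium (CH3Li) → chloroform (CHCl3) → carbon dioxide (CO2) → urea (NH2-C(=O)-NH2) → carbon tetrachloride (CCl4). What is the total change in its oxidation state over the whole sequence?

Carbon oxidation states along the series — methyllithium: -4, chloroform: +2, carbon dioxide: +4, urea: +4, carbon tetrachloride: +4.
Net change = +4 − (-4) = +8.

+8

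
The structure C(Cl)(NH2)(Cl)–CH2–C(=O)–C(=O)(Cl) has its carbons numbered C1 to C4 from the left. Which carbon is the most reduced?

Bonds to more-electronegative neighbours contribute +1 each, bonds to H or metals contribute −1 each, and C–C bonds contribute 0. Tallying each carbon:
C1: 1C, 1N, 2Cl → 0 + 1 + 2 = +3
C2: 2C, 2H → 0 − 2 = -2
C3: 2C, 2O → 0 + 2 = +2
C4: 1C, 2O, 1Cl → 0 + 2 + 1 = +3
The most reduced carbon is C2 at -2.

C2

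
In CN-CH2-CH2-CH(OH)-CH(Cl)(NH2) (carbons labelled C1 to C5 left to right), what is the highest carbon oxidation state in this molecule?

Count +1 for every bond to an atom more electronegative than carbon and −1 for every bond to one less electronegative; C–C bonds are 0. Tallying each carbon:
C1: 1C, 3N → 0 + 3 = +3
C2: 2C, 2H → 0 − 2 = -2
C3: 2C, 2H → 0 − 2 = -2
C4: 2C, 1H, 1O → 0 − 1 + 1 = 0
C5: 1C, 1H, 1N, 1Cl → 0 − 1 + 1 + 1 = +1
The highest value is +3.

+3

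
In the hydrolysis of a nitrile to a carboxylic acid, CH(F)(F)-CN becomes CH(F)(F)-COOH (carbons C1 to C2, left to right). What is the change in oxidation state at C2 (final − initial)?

0

Before: C2 has 1 bond to C, 3 bonds to N → oxidation state +3.
After: C2 has 1 bond to C, 3 bonds to O → oxidation state +3.
Δ = +3 − (+3) = 0, so no net redox change at C2.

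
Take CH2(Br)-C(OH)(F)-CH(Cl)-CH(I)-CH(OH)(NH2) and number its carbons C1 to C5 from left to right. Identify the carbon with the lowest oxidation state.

C1

Count +1 for every bond to an atom more electronegative than carbon and −1 for every bond to one less electronegative; C–C bonds are 0. Tallying each carbon:
C1: 1C, 2H, 1Br → 0 − 2 + 1 = -1
C2: 2C, 1O, 1F → 0 + 1 + 1 = +2
C3: 2C, 1H, 1Cl → 0 − 1 + 1 = 0
C4: 2C, 1H, 1I → 0 − 1 + 1 = 0
C5: 1C, 1H, 1O, 1N → 0 − 1 + 1 + 1 = +1
The most reduced carbon is C1 at -1.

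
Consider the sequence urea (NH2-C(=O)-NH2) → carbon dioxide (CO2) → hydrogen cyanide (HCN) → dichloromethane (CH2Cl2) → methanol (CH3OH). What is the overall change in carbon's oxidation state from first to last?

-6

Carbon oxidation states along the series — urea: +4, carbon dioxide: +4, hydrogen cyanide: +2, dichloromethane: 0, methanol: -2.
Net change = -2 − (+4) = -6.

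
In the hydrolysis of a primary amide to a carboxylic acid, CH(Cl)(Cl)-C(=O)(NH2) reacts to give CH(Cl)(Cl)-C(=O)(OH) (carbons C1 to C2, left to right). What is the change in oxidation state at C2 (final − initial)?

0

Before: C2 has 1 bond to C, 2 bonds to O, 1 bond to N → oxidation state +3.
After: C2 has 1 bond to C, 3 bonds to O → oxidation state +3.
Δ = +3 − (+3) = 0, so no net redox change at C2.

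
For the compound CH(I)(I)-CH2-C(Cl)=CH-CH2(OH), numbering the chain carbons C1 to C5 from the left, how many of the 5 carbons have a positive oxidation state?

2

Count +1 for every bond to an atom more electronegative than carbon and −1 for every bond to one less electronegative; C–C bonds are 0. Tallying each carbon:
C1: 1C, 1H, 2I → 0 − 1 + 2 = +1
C2: 2C, 2H → 0 − 2 = -2
C3: 3C, 1Cl → 0 + 1 = +1
C4: 3C, 1H → 0 − 1 = -1
C5: 1C, 2H, 1O → 0 − 2 + 1 = -1
2 carbons (C1, C3) meet the condition.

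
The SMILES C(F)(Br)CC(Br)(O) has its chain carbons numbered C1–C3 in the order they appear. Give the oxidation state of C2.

Bonds to more-electronegative neighbours contribute +1 each, bonds to H or metals contribute −1 each, and C–C bonds contribute 0.
C2 has one bond to C (0), one bond to C (0), one bond to H (-1), one bond to H (-1).
Oxidation state = 0 + 0 − 1 − 1 = -2.

-2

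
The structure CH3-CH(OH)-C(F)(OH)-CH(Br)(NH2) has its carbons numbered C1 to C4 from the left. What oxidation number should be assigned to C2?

C2 has one bond to C (0), one bond to C (0), one bond to H (-1), one bond to O (+1).
Oxidation state = 0 + 0 − 1 + 1 = 0.

0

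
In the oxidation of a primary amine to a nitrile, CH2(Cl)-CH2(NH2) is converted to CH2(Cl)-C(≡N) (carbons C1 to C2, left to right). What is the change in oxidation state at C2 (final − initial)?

+4

Before: C2 has 1 bond to C, 2 bonds to H, 1 bond to N → oxidation state -1.
After: C2 has 1 bond to C, 3 bonds to N → oxidation state +3.
Δ = +3 − (-1) = +4, so this is an oxidation at C2.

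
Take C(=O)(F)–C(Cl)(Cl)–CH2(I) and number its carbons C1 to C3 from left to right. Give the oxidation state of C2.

+2

Each bond to a more electronegative atom (O, N, halogen) counts +1, each bond to a less electronegative atom (H, metal, B, Si) counts −1, and each C–C bond counts 0.
C2 has one bond to C (0), one bond to C (0), one bond to Cl (+1), one bond to Cl (+1).
Oxidation state = 0 + 0 + 1 + 1 = +2.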